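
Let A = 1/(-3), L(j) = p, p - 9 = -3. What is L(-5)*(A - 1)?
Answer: -8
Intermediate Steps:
p = 6 (p = 9 - 3 = 6)
L(j) = 6
A = -1/3 ≈ -0.33333
L(-5)*(A - 1) = 6*(-1/3 - 1) = 6*(-4/3) = -8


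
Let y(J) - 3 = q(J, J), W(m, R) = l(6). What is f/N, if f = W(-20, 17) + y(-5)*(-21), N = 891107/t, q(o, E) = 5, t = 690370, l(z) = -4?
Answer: -118743640/891107 ≈ -133.25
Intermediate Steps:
W(m, R) = -4
N = 891107/690370 ≈ 1.2908
y(J) = 8 (y(J) = 3 + 5 = 8)
f = -172 (f = -4 + 8*(-21) = -4 - 168 = -172)
f/N = -172/891107/690370 = -172*690370/891107 = -118743640/891107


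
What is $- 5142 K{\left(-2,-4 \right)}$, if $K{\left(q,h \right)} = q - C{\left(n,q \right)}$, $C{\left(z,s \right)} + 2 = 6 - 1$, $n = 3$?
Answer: $25710$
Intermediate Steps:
$C{\left(z,s \right)} = 3$ ($C{\left(z,s \right)} = -2 + \left(6 - 1\right) = -2 + 5 = 3$)
$K{\left(q,h \right)} = -3 + q$ ($K{\left(q,h \right)} = q - 3 = -3 + q$)
$- 5142 K{\left(-2,-4 \right)} = - 5142 \left(-3 - 2\right) = \left(-5142\right) \left(-5\right) = 25710$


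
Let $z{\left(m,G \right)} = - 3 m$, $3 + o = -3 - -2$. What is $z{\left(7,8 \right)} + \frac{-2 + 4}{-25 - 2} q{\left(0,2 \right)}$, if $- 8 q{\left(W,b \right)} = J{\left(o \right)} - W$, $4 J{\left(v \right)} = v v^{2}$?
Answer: $- \frac{571}{27} \approx -21.148$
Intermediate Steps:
$o = -4$ ($o = -3 - 1 = -4$)
$J{\left(v \right)} = \frac{v^{3}}{4}$ ($J{\left(v \right)} = \frac{v v^{2}}{4} = \frac{v^{3}}{4}$)
$q{\left(W,b \right)} = 2 + \frac{W}{8}$ ($q{\left(W,b \right)} = - \frac{\frac{\left(-4\right)^{3}}{4} - W}{8} = - \frac{\frac{1}{4} \left(-64\right) - W}{8} = - \frac{-16 - W}{8} = 2 + \frac{W}{8}$)
$z{\left(7,8 \right)} + \frac{-2 + 4}{-25 - 2} q{\left(0,2 \right)} = \left(-3\right) 7 + \frac{-2 + 4}{-25 - 2} \left(2 + \frac{1}{8} \cdot 0\right) = -21 + \frac{2}{-27} \left(2 + 0\right) = -21 + 2 \left(- \frac{1}{27}\right) 2 = -21 - \frac{4}{27} = - \frac{571}{27}$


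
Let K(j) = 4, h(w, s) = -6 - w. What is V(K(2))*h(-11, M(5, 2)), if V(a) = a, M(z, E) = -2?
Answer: 20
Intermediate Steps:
V(K(2))*h(-11, M(5, 2)) = 4*(-6 - 1*(-11)) = 4*(-6 + 11) = 4*5 = 20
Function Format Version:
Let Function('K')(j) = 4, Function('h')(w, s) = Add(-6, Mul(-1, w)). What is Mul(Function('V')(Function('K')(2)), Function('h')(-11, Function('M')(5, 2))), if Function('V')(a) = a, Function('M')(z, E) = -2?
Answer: 20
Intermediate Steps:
Mul(Function('V')(Function('K')(2)), Function('h')(-11, Function('M')(5, 2))) = Mul(4, Add(-6, Mul(-1, -11))) = Mul(4, Add(-6, 11)) = Mul(4, 5) = 20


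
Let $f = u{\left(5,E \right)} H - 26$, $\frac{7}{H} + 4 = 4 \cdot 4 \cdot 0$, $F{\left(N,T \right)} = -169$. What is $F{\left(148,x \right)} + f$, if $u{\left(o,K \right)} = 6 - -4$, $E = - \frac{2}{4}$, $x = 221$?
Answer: $- \frac{425}{2} \approx -212.5$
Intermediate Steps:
$E = - \frac{1}{2}$ ($E = \left(-2\right) \frac{1}{4} = - \frac{1}{2} \approx -0.5$)
$u{\left(o,K \right)} = 10$ ($u{\left(o,K \right)} = 6 + 4 = 10$)
$H = - \frac{7}{4}$ ($H = \frac{7}{-4 + 4 \cdot 4 \cdot 0} = \frac{7}{-4 + 16 \cdot 0} = \frac{7}{-4 + 0} = \frac{7}{-4} = 7 \left(- \frac{1}{4}\right) = - \frac{7}{4} \approx -1.75$)
$f = - \frac{87}{2}$ ($f = 10 \left(- \frac{7}{4}\right) - 26 = - \frac{35}{2} - 26 = - \frac{87}{2} \approx -43.5$)
$F{\left(148,x \right)} + f = -169 - \frac{87}{2} = - \frac{425}{2}$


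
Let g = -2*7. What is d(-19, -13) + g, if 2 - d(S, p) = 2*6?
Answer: -24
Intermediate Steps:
g = -14
d(S, p) = -10 (d(S, p) = 2 - 2*6 = 2 - 1*12 = 2 - 12 = -10)
d(-19, -13) + g = -10 - 14 = -24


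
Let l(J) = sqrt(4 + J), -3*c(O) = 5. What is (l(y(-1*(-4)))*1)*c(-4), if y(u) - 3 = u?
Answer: -5*sqrt(11)/3 ≈ -5.5277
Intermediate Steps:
c(O) = -5/3 (c(O) = -1/3*5 = -5/3)
y(u) = 3 + u
(l(y(-1*(-4)))*1)*c(-4) = (sqrt(4 + (3 - 1*(-4)))*1)*(-5/3) = (sqrt(4 + (3 + 4))*1)*(-5/3) = (sqrt(4 + 7)*1)*(-5/3) = (sqrt(11)*1)*(-5/3) = sqrt(11)*(-5/3) = -5*sqrt(11)/3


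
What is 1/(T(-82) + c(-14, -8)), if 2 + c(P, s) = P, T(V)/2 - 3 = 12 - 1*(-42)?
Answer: 1/98 ≈ 0.010204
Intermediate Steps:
T(V) = 114 (T(V) = 6 + 2*(12 - 1*(-42)) = 6 + 2*(12 + 42) = 6 + 2*54 = 6 + 108 = 114)
c(P, s) = -2 + P
1/(T(-82) + c(-14, -8)) = 1/(114 + (-2 - 14)) = 1/(114 - 16) = 1/98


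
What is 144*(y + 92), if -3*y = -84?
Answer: 17280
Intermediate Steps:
y = 28 (y = -⅓*(-84) = 28)
144*(y + 92) = 144*(28 + 92) = 144*120 = 17280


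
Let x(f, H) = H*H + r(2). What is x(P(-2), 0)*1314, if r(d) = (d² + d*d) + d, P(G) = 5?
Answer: 13140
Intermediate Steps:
r(d) = d + 2*d² (r(d) = (d² + d²) + d = 2*d² + d = d + 2*d²)
x(f, H) = 10 + H² (x(f, H) = H*H + 2*(1 + 2*2) = H² + 2*(1 + 4) = H² + 2*5 = H² + 10 = 10 + H²)
x(P(-2), 0)*1314 = (10 + 0²)*1314 = (10 + 0)*1314 = 10*1314 = 13140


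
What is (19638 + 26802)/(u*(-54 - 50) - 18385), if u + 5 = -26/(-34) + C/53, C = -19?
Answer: -13947480/5378143 ≈ -2.5934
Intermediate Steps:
u = -4139/901 (u = -5 + (-26/(-34) - 19/53) = -5 + (-26*(-1/34) - 19*1/53) = -5 + (13/17 - 19/53) = -5 + 366/901 = -4139/901 ≈ -4.5938)
(19638 + 26802)/(u*(-54 - 50) - 18385) = (19638 + 26802)/(-4139*(-54 - 50)/901 - 18385) = 46440/(-4139/901*(-104) - 18385) = 46440/(430456/901 - 18385) = 46440/(-16134429/901) = 46440*(-901/16134429) = -13947480/5378143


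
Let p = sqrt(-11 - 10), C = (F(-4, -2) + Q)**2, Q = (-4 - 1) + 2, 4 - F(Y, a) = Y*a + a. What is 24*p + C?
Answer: 25 + 24*I*sqrt(21) ≈ 25.0 + 109.98*I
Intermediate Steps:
F(Y, a) = 4 - a - Y*a (F(Y, a) = 4 - (Y*a + a) = 4 - (a + Y*a) = 4 + (-a - Y*a) = 4 - a - Y*a)
Q = -3 (Q = -5 + 2 = -3)
C = 25 (C = ((4 - 1*(-2) - 1*(-4)*(-2)) - 3)**2 = ((4 + 2 - 8) - 3)**2 = (-2 - 3)**2 = (-5)**2 = 25)
p = I*sqrt(21) (p = sqrt(-21) = I*sqrt(21) ≈ 4.5826*I)
24*p + C = 24*(I*sqrt(21)) + 25 = 24*I*sqrt(21) + 25 = 25 + 24*I*sqrt(21)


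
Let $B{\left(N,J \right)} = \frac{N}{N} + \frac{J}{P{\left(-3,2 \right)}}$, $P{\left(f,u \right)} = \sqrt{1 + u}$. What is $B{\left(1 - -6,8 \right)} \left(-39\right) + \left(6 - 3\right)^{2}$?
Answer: $-30 - 104 \sqrt{3} \approx -210.13$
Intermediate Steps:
$B{\left(N,J \right)} = 1 + \frac{J \sqrt{3}}{3}$ ($B{\left(N,J \right)} = \frac{N}{N} + \frac{J}{\sqrt{1 + 2}} = 1 + \frac{J}{\sqrt{3}} = 1 + J \frac{\sqrt{3}}{3} = 1 + \frac{J \sqrt{3}}{3}$)
$B{\left(1 - -6,8 \right)} \left(-39\right) + \left(6 - 3\right)^{2} = \left(1 + \frac{1}{3} \cdot 8 \sqrt{3}\right) \left(-39\right) + \left(6 - 3\right)^{2} = \left(1 + \frac{8 \sqrt{3}}{3}\right) \left(-39\right) + 3^{2} = \left(-39 - 104 \sqrt{3}\right) + 9 = -30 - 104 \sqrt{3}$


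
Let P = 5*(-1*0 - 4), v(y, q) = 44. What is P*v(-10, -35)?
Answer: -880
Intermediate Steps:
P = -20 (P = 5*(0 - 4) = 5*(-4) = -20)
P*v(-10, -35) = -20*44 = -880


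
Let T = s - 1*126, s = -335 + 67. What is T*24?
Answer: -9456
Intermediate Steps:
s = -268
T = -394 (T = -268 - 1*126 = -268 - 126 = -394)
T*24 = -394*24 = -9456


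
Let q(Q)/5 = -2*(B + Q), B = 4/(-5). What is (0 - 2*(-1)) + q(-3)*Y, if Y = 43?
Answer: 1636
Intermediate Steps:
B = -⅘ (B = 4*(-⅕) = -⅘ ≈ -0.80000)
q(Q) = 8 - 10*Q (q(Q) = 5*(-2*(-⅘ + Q)) = 5*(8/5 - 2*Q) = 8 - 10*Q)
(0 - 2*(-1)) + q(-3)*Y = (0 - 2*(-1)) + (8 - 10*(-3))*43 = (0 + 2) + (8 + 30)*43 = 2 + 38*43 = 2 + 1634 = 1636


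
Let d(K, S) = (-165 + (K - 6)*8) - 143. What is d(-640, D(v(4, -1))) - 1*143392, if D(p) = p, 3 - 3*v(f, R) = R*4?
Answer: -148868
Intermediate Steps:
v(f, R) = 1 - 4*R/3 (v(f, R) = 1 - R*4/3 = 1 - 4*R/3)
d(K, S) = -356 + 8*K (d(K, S) = (-165 + (-6 + K)*8) - 143 = (-165 + (-48 + 8*K)) - 143 = (-213 + 8*K) - 143 = -356 + 8*K)
d(-640, D(v(4, -1))) - 1*143392 = (-356 + 8*(-640)) - 1*143392 = (-356 - 5120) - 143392 = -5476 - 143392 = -148868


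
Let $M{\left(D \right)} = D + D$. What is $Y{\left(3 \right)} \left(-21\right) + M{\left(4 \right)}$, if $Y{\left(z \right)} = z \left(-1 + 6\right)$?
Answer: $-307$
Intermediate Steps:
$M{\left(D \right)} = 2 D$
$Y{\left(z \right)} = 5 z$ ($Y{\left(z \right)} = z 5 = 5 z$)
$Y{\left(3 \right)} \left(-21\right) + M{\left(4 \right)} = 5 \cdot 3 \left(-21\right) + 2 \cdot 4 = 15 \left(-21\right) + 8 = -315 + 8 = -307$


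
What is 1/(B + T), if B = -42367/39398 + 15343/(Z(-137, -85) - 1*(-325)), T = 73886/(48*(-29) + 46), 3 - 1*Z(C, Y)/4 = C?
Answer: -23465645790/906516670003 ≈ -0.025886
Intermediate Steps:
Z(C, Y) = 12 - 4*C
T = -36943/673 (T = 73886/(-1392 + 46) = 73886/(-1346) = 73886*(-1/1346) = -36943/673 ≈ -54.893)
B = 566988719/34867230 (B = -42367/39398 + 15343/((12 - 4*(-137)) - 1*(-325)) = -42367*1/39398 + 15343/((12 + 548) + 325) = -42367/39398 + 15343/(560 + 325) = -42367/39398 + 15343/885 = 566988719/34867230 ≈ 16.261)
1/(B + T) = 1/(566988719/34867230 - 36943/673) = 1/(-906516670003/23465645790) = -23465645790/906516670003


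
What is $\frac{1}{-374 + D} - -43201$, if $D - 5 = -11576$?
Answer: $\frac{516035944}{11945} \approx 43201.0$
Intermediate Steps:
$D = -11571$ ($D = 5 - 11576 = -11571$)
$\frac{1}{-374 + D} - -43201 = \frac{1}{-374 - 11571} - -43201 = \frac{1}{-11945} + 43201 = - \frac{1}{11945} + 43201 = \frac{516035944}{11945}$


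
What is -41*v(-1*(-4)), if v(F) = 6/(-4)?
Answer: 123/2 ≈ 61.500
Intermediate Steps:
v(F) = -3/2 (v(F) = 6*(-1/4) = -3/2)
-41*v(-1*(-4)) = -41*(-3/2) = 123/2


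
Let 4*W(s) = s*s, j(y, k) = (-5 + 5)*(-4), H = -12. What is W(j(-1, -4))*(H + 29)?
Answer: 0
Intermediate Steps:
j(y, k) = 0 (j(y, k) = 0*(-4) = 0)
W(s) = s²/4 (W(s) = (s*s)/4 = s²/4)
W(j(-1, -4))*(H + 29) = ((¼)*0²)*(-12 + 29) = ((¼)*0)*17 = 0*17 = 0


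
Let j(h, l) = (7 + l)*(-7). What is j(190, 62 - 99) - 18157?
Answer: -17947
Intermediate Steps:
j(h, l) = -49 - 7*l
j(190, 62 - 99) - 18157 = (-49 - 7*(62 - 99)) - 18157 = (-49 - 7*(-37)) - 18157 = (-49 + 259) - 18157 = 210 - 18157 = -17947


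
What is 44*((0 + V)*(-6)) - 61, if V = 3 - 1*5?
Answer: 467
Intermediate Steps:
V = -2 (V = 3 - 5 = -2)
44*((0 + V)*(-6)) - 61 = 44*((0 - 2)*(-6)) - 61 = 44*(-2*(-6)) - 61 = 44*12 - 61 = 528 - 61 = 467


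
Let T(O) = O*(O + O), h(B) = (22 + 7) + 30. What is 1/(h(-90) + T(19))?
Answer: 1/781 ≈ 0.0012804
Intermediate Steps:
h(B) = 59 (h(B) = 29 + 30 = 59)
T(O) = 2*O² (T(O) = O*(2*O) = 2*O²)
1/(h(-90) + T(19)) = 1/(59 + 2*19²) = 1/(59 + 2*361) = 1/(59 + 722) = 1/781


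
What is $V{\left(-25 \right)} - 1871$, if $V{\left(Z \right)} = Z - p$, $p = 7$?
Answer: $-1903$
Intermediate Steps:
$V{\left(Z \right)} = -7 + Z$ ($V{\left(Z \right)} = Z - 7 = -7 + Z$)
$V{\left(-25 \right)} - 1871 = \left(-7 - 25\right) - 1871 = -32 - 1871 = -1903$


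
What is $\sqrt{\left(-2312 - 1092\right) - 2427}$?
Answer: $7 i \sqrt{119} \approx 76.361 i$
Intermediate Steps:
$\sqrt{\left(-2312 - 1092\right) - 2427} = \sqrt{-3404 - 2427} = \sqrt{-5831} = 7 i \sqrt{119}$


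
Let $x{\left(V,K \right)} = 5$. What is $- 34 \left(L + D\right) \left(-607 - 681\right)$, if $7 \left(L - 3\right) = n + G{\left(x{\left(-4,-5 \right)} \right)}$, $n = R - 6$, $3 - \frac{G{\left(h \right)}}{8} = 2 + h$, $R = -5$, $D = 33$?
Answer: $1307504$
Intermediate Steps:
$G{\left(h \right)} = 8 - 8 h$ ($G{\left(h \right)} = 24 - 8 \left(2 + h\right) = 24 - \left(16 + 8 h\right) = 8 - 8 h$)
$n = -11$ ($n = -5 - 6 = -11$)
$L = - \frac{22}{7}$ ($L = 3 + \frac{-11 + \left(8 - 40\right)}{7} = 3 + \frac{-11 - 32}{7} = 3 + \frac{1}{7} \left(-43\right) = 3 - \frac{43}{7} = - \frac{22}{7} \approx -3.1429$)
$- 34 \left(L + D\right) \left(-607 - 681\right) = - 34 \left(- \frac{22}{7} + 33\right) \left(-607 - 681\right) = \left(-34\right) \frac{209}{7} \left(-607 - 681\right) = \left(- \frac{7106}{7}\right) \left(-1288\right) = 1307504$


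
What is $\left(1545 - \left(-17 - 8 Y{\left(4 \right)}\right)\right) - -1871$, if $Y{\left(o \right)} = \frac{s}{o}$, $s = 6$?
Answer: $3445$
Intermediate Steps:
$Y{\left(o \right)} = \frac{6}{o}$
$\left(1545 - \left(-17 - 8 Y{\left(4 \right)}\right)\right) - -1871 = \left(1545 - \left(-17 - 8 \cdot \frac{6}{4}\right)\right) - -1871 = \left(1545 - \left(-17 - 8 \cdot 6 \cdot \frac{1}{4}\right)\right) + 1871 = \left(1545 - \left(-17 - 12\right)\right) + 1871 = \left(1545 - -29\right) + 1871 = \left(1545 + 29\right) + 1871 = 1574 + 1871 = 3445$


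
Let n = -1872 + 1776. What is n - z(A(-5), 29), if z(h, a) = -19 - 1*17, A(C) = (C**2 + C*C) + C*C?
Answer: -60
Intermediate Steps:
A(C) = 3*C**2 (A(C) = (C**2 + C**2) + C**2 = 2*C**2 + C**2 = 3*C**2)
z(h, a) = -36 (z(h, a) = -19 - 17 = -36)
n = -96
n - z(A(-5), 29) = -96 - 1*(-36) = -96 + 36 = -60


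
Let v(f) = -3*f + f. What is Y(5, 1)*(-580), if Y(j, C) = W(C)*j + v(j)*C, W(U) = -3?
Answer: 14500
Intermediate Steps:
v(f) = -2*f
Y(j, C) = -3*j - 2*C*j (Y(j, C) = -3*j + (-2*j)*C = -3*j - 2*C*j)
Y(5, 1)*(-580) = (5*(-3 - 2*1))*(-580) = (5*(-3 - 2))*(-580) = (5*(-5))*(-580) = -25*(-580) = 14500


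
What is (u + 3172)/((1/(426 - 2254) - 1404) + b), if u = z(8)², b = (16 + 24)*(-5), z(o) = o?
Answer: -5915408/2932113 ≈ -2.0175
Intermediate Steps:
b = -200 (b = 40*(-5) = -200)
u = 64 (u = 8² = 64)
(u + 3172)/((1/(426 - 2254) - 1404) + b) = (64 + 3172)/((1/(426 - 2254) - 1404) - 200) = 3236/((1/(-1828) - 1404) - 200) = 3236/((-1/1828 - 1404) - 200) = 3236/(-2566513/1828 - 200) = 3236/(-2932113/1828) = 3236*(-1828/2932113) = -5915408/2932113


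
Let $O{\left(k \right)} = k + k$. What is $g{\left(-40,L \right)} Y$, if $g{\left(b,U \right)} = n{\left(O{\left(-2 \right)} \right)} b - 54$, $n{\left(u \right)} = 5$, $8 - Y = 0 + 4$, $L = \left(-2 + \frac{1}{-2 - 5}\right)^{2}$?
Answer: $-1016$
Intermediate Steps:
$O{\left(k \right)} = 2 k$
$L = \frac{225}{49}$ ($L = \left(-2 + \frac{1}{-7}\right)^{2} = \left(-2 - \frac{1}{7}\right)^{2} = \left(- \frac{15}{7}\right)^{2} = \frac{225}{49} \approx 4.5918$)
$Y = 4$ ($Y = 8 - \left(0 + 4\right) = 8 - 4 = 4$)
$g{\left(b,U \right)} = -54 + 5 b$ ($g{\left(b,U \right)} = 5 b - 54 = -54 + 5 b$)
$g{\left(-40,L \right)} Y = \left(-54 + 5 \left(-40\right)\right) 4 = \left(-54 - 200\right) 4 = \left(-254\right) 4 = -1016$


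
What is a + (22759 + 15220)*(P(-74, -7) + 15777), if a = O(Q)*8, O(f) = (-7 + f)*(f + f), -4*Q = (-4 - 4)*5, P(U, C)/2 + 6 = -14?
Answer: 597676003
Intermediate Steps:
P(U, C) = -40 (P(U, C) = -12 + 2*(-14) = -12 - 28 = -40)
Q = 10 (Q = -(-4 - 4)*5/4 = -(-2)*5 = -¼*(-40) = 10)
O(f) = 2*f*(-7 + f) (O(f) = (-7 + f)*(2*f) = 2*f*(-7 + f))
a = 480 (a = (2*10*(-7 + 10))*8 = (2*10*3)*8 = 60*8 = 480)
a + (22759 + 15220)*(P(-74, -7) + 15777) = 480 + (22759 + 15220)*(-40 + 15777) = 480 + 37979*15737 = 480 + 597675523 = 597676003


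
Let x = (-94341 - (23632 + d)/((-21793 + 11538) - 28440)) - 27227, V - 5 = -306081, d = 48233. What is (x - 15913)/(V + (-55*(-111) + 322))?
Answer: 354650362/772994537 ≈ 0.45880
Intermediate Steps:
V = -306076 (V = 5 - 306081 = -306076)
x = -940800379/7739 (x = (-94341 - (23632 + 48233)/((-21793 + 11538) - 28440)) - 27227 = (-94341 - 71865/(-10255 - 28440)) - 27227 = (-94341 - 71865/(-38695)) - 27227 = (-94341 - 71865*(-1)/38695) - 27227 = (-94341 - 1*(-14373/7739)) - 27227 = (-94341 + 14373/7739) - 27227 = -730090626/7739 - 27227 = -940800379/7739 ≈ -1.2157e+5)
(x - 15913)/(V + (-55*(-111) + 322)) = (-940800379/7739 - 15913)/(-306076 + (-55*(-111) + 322)) = -1063951086/(7739*(-306076 + (6105 + 322))) = -1063951086/(7739*(-306076 + 6427)) = -1063951086/7739/(-299649) = -1063951086/7739*(-1/299649) = 354650362/772994537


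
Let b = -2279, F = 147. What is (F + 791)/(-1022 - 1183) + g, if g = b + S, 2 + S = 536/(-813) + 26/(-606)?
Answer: -19676195974/8621865 ≈ -2282.1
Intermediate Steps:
S = -221885/82113 (S = -2 + (536/(-813) + 26/(-606)) = -2 + (536*(-1/813) + 26*(-1/606)) = -2 + (-536/813 - 13/303) = -2 - 57659/82113 = -221885/82113 ≈ -2.7022)
g = -187357412/82113 (g = -2279 - 221885/82113 = -187357412/82113 ≈ -2281.7)
(F + 791)/(-1022 - 1183) + g = (147 + 791)/(-1022 - 1183) - 187357412/82113 = 938/(-2205) - 187357412/82113 = 938*(-1/2205) - 187357412/82113 = -134/315 - 187357412/82113 = -19676195974/8621865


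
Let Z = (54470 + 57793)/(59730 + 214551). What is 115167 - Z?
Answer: 10529335888/91427 ≈ 1.1517e+5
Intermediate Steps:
Z = 37421/91427 (Z = 112263/274281 = 112263*(1/274281) = 37421/91427 ≈ 0.40930)
115167 - Z = 115167 - 1*37421/91427 = 115167 - 37421/91427 = 10529335888/91427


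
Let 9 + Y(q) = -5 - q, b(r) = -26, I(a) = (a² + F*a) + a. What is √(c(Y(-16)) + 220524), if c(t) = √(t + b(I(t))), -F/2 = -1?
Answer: √(220524 + 2*I*√6) ≈ 469.6 + 0.005*I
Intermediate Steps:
F = 2 (F = -2*(-1) = 2)
I(a) = a² + 3*a (I(a) = (a² + 2*a) + a = a² + 3*a)
Y(q) = -14 - q (Y(q) = -9 + (-5 - q) = -14 - q)
c(t) = √(-26 + t) (c(t) = √(t - 26) = √(-26 + t))
√(c(Y(-16)) + 220524) = √(√(-26 + (-14 - 1*(-16))) + 220524) = √(√(-26 + (-14 + 16)) + 220524) = √(√(-26 + 2) + 220524) = √(√(-24) + 220524) = √(2*I*√6 + 220524) = √(220524 + 2*I*√6)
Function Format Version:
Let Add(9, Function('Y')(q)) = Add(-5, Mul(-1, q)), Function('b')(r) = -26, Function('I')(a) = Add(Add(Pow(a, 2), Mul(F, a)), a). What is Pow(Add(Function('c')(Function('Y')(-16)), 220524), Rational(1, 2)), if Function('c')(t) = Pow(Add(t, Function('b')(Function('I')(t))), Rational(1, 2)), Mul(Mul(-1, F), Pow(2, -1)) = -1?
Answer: Pow(Add(220524, Mul(2, I, Pow(6, Rational(1, 2)))), Rational(1, 2)) ≈ Add(469.60, Mul(0.005, I))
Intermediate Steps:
F = 2 (F = Mul(-2, -1) = 2)
Function('I')(a) = Add(Pow(a, 2), Mul(3, a)) (Function('I')(a) = Add(Add(Pow(a, 2), Mul(2, a)), a) = Add(Pow(a, 2), Mul(3, a)))
Function('Y')(q) = Add(-14, Mul(-1, q)) (Function('Y')(q) = Add(-9, Add(-5, Mul(-1, q))) = Add(-14, Mul(-1, q)))
Function('c')(t) = Pow(Add(-26, t), Rational(1, 2)) (Function('c')(t) = Pow(Add(t, -26), Rational(1, 2)) = Pow(Add(-26, t), Rational(1, 2)))
Pow(Add(Function('c')(Function('Y')(-16)), 220524), Rational(1, 2)) = Pow(Add(Pow(Add(-26, Add(-14, Mul(-1, -16))), Rational(1, 2)), 220524), Rational(1, 2)) = Pow(Add(Pow(Add(-26, Add(-14, 16)), Rational(1, 2)), 220524), Rational(1, 2)) = Pow(Add(Pow(Add(-26, 2), Rational(1, 2)), 220524), Rational(1, 2)) = Pow(Add(Pow(-24, Rational(1, 2)), 220524), Rational(1, 2)) = Pow(Add(Mul(2, I, Pow(6, Rational(1, 2))), 220524), Rational(1, 2)) = Pow(Add(220524, Mul(2, I, Pow(6, Rational(1, 2)))), Rational(1, 2))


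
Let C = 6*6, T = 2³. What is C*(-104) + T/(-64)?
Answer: -29953/8 ≈ -3744.1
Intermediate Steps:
T = 8
C = 36
C*(-104) + T/(-64) = 36*(-104) + 8/(-64) = -3744 + 8*(-1/64) = -3744 - ⅛ = -29953/8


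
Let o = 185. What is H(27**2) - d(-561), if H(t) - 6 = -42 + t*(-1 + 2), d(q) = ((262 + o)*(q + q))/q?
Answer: -201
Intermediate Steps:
d(q) = 894 (d(q) = ((262 + 185)*(q + q))/q = (447*(2*q))/q = (894*q)/q = 894)
H(t) = -36 + t (H(t) = 6 + (-42 + t*(-1 + 2)) = 6 + (-42 + t*1) = 6 + (-42 + t) = -36 + t)
H(27**2) - d(-561) = (-36 + 27**2) - 1*894 = (-36 + 729) - 894 = 693 - 894 = -201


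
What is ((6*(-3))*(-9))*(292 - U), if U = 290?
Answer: 324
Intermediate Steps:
((6*(-3))*(-9))*(292 - U) = ((6*(-3))*(-9))*(292 - 1*290) = (-18*(-9))*(292 - 290) = 162*2 = 324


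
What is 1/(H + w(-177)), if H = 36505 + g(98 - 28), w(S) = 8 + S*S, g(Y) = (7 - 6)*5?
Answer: 1/67847 ≈ 1.4739e-5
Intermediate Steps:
g(Y) = 5 (g(Y) = 1*5 = 5)
w(S) = 8 + S²
H = 36510 (H = 36505 + 5 = 36510)
1/(H + w(-177)) = 1/(36510 + (8 + (-177)²)) = 1/(36510 + (8 + 31329)) = 1/(36510 + 31337) = 1/67847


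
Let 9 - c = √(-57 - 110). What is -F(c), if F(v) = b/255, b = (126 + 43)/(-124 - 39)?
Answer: 169/41565 ≈ 0.0040659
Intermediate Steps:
b = -169/163 (b = 169/(-163) = 169*(-1/163) = -169/163 ≈ -1.0368)
c = 9 - I*√167 (c = 9 - √(-57 - 110) = 9 - √(-167) = 9 - I*√167 ≈ 9.0 - 12.923*I)
F(v) = -169/41565 (F(v) = -169/163/255 = -169/163*1/255 = -169/41565)
-F(c) = -1*(-169/41565) = 169/41565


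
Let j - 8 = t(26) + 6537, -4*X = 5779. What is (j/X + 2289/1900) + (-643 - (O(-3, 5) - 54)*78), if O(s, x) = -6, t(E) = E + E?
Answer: 44289754631/10980100 ≈ 4033.6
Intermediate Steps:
X = -5779/4 (X = -1/4*5779 = -5779/4 ≈ -1444.8)
t(E) = 2*E
j = 6597 (j = 8 + (2*26 + 6537) = 8 + (52 + 6537) = 8 + 6589 = 6597)
(j/X + 2289/1900) + (-643 - (O(-3, 5) - 54)*78) = (6597/(-5779/4) + 2289/1900) + (-643 - (-6 - 54)*78) = (6597*(-4/5779) + 2289*(1/1900)) + (-643 - (-60)*78) = (-26388/5779 + 2289/1900) + (-643 - 1*(-4680)) = -36909069/10980100 + (-643 + 4680) = -36909069/10980100 + 4037 = 44289754631/10980100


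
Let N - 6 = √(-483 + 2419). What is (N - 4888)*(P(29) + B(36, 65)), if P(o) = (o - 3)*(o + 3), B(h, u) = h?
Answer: -4199384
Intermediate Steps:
N = 50 (N = 6 + √(-483 + 2419) = 6 + √1936 = 6 + 44 = 50)
P(o) = (-3 + o)*(3 + o)
(N - 4888)*(P(29) + B(36, 65)) = (50 - 4888)*((-9 + 29²) + 36) = -4838*((-9 + 841) + 36) = -4838*(832 + 36) = -4838*868 = -4199384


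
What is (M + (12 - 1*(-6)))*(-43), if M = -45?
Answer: 1161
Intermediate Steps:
(M + (12 - 1*(-6)))*(-43) = (-45 + (12 - 1*(-6)))*(-43) = (-45 + (12 + 6))*(-43) = (-45 + 18)*(-43) = -27*(-43) = 1161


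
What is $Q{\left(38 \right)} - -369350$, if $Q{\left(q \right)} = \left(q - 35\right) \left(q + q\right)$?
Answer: $369578$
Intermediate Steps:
$Q{\left(q \right)} = 2 q \left(-35 + q\right)$ ($Q{\left(q \right)} = \left(-35 + q\right) 2 q = 2 q \left(-35 + q\right)$)
$Q{\left(38 \right)} - -369350 = 2 \cdot 38 \left(-35 + 38\right) - -369350 = 2 \cdot 38 \cdot 3 + 369350 = 228 + 369350 = 369578$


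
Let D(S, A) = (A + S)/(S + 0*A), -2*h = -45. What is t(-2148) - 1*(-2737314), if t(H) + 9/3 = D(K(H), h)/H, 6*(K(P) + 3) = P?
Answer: 4245175187539/1550856 ≈ 2.7373e+6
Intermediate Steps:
K(P) = -3 + P/6
h = 45/2 (h = -1/2*(-45) = 45/2 ≈ 22.500)
D(S, A) = (A + S)/S (D(S, A) = (A + S)/(S + 0) = (A + S)/S)
t(H) = -3 + (39/2 + H/6)/(H*(-3 + H/6)) (t(H) = -3 + ((45/2 + (-3 + H/6))/(-3 + H/6))/H = -3 + ((39/2 + H/6)/(-3 + H/6))/H = -3 + (39/2 + H/6)/(H*(-3 + H/6)))
t(-2148) - 1*(-2737314) = (117 - 2148 - 3*(-2148)*(-18 - 2148))/((-2148)*(-18 - 2148)) - 1*(-2737314) = -1/2148*(117 - 2148 - 3*(-2148)*(-2166))/(-2166) + 2737314 = -1/2148*(-1/2166)*(117 - 2148 - 13957704) + 2737314 = -1/2148*(-1/2166)*(-13959735) + 2737314 = -4653245/1550856 + 2737314 = 4245175187539/1550856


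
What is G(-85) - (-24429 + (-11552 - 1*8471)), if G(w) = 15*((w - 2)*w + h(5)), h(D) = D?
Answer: 155452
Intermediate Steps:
G(w) = 75 + 15*w*(-2 + w) (G(w) = 15*((w - 2)*w + 5) = 15*((-2 + w)*w + 5) = 15*(w*(-2 + w) + 5) = 15*(5 + w*(-2 + w)) = 75 + 15*w*(-2 + w))
G(-85) - (-24429 + (-11552 - 1*8471)) = (75 - 30*(-85) + 15*(-85)²) - (-24429 + (-11552 - 1*8471)) = (75 + 2550 + 15*7225) - (-24429 + (-11552 - 8471)) = (75 + 2550 + 108375) - (-24429 - 20023) = 111000 - 1*(-44452) = 111000 + 44452 = 155452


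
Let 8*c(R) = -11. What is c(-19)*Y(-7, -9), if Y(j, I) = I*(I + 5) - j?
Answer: -473/8 ≈ -59.125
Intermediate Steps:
c(R) = -11/8 (c(R) = (1/8)*(-11) = -11/8)
Y(j, I) = -j + I*(5 + I) (Y(j, I) = I*(5 + I) - j = -j + I*(5 + I))
c(-19)*Y(-7, -9) = -11*((-9)**2 - 1*(-7) + 5*(-9))/8 = -11*(81 + 7 - 45)/8 = -11/8*43 = -473/8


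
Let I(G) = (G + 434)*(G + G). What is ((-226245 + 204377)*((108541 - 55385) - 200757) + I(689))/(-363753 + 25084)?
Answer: -3229286162/338669 ≈ -9535.2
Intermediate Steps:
I(G) = 2*G*(434 + G) (I(G) = (434 + G)*(2*G) = 2*G*(434 + G))
((-226245 + 204377)*((108541 - 55385) - 200757) + I(689))/(-363753 + 25084) = ((-226245 + 204377)*((108541 - 55385) - 200757) + 2*689*(434 + 689))/(-363753 + 25084) = (-21868*(53156 - 200757) + 2*689*1123)/(-338669) = (-21868*(-147601) + 1547494)*(-1/338669) = (3227738668 + 1547494)*(-1/338669) = 3229286162*(-1/338669) = -3229286162/338669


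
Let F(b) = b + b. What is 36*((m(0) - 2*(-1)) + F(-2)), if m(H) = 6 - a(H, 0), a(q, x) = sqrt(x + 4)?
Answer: 72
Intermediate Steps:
a(q, x) = sqrt(4 + x)
F(b) = 2*b
m(H) = 4 (m(H) = 6 - sqrt(4 + 0) = 6 - sqrt(4) = 6 - 1*2 = 6 - 2 = 4)
36*((m(0) - 2*(-1)) + F(-2)) = 36*((4 - 2*(-1)) + 2*(-2)) = 36*((4 + 2) - 4) = 36*(6 - 4) = 36*2 = 72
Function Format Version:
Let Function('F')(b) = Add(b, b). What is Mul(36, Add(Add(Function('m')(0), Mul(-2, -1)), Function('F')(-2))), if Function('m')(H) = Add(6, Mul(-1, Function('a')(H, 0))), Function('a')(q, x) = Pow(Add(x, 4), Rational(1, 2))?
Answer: 72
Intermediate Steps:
Function('a')(q, x) = Pow(Add(4, x), Rational(1, 2))
Function('F')(b) = Mul(2, b)
Function('m')(H) = 4 (Function('m')(H) = Add(6, Mul(-1, Pow(Add(4, 0), Rational(1, 2)))) = Add(6, Mul(-1, Pow(4, Rational(1, 2)))) = Add(6, Mul(-1, 2)) = Add(6, -2) = 4)
Mul(36, Add(Add(Function('m')(0), Mul(-2, -1)), Function('F')(-2))) = Mul(36, Add(Add(4, Mul(-2, -1)), Mul(2, -2))) = Mul(36, Add(Add(4, 2), -4)) = Mul(36, Add(6, -4)) = Mul(36, 2) = 72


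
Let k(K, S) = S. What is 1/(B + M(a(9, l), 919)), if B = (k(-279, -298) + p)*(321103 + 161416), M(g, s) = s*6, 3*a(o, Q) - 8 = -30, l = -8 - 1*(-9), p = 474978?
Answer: 1/229042124434 ≈ 4.3660e-12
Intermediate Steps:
l = 1 (l = -8 + 9 = 1)
a(o, Q) = -22/3 (a(o, Q) = 8/3 + (1/3)*(-30) = 8/3 - 10 = -22/3)
M(g, s) = 6*s
B = 229042118920 (B = (-298 + 474978)*(321103 + 161416) = 474680*482519 = 229042118920)
1/(B + M(a(9, l), 919)) = 1/(229042118920 + 6*919) = 1/(229042118920 + 5514) = 1/229042124434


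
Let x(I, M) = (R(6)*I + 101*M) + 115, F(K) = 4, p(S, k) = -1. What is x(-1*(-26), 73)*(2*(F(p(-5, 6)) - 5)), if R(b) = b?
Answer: -15288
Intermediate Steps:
x(I, M) = 115 + 6*I + 101*M (x(I, M) = (6*I + 101*M) + 115 = 115 + 6*I + 101*M)
x(-1*(-26), 73)*(2*(F(p(-5, 6)) - 5)) = (115 + 6*(-1*(-26)) + 101*73)*(2*(4 - 5)) = (115 + 6*26 + 7373)*(2*(-1)) = (115 + 156 + 7373)*(-2) = 7644*(-2) = -15288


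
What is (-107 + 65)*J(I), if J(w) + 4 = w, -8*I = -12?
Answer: 105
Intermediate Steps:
I = 3/2 (I = -⅛*(-12) = 3/2 ≈ 1.5000)
J(w) = -4 + w
(-107 + 65)*J(I) = (-107 + 65)*(-4 + 3/2) = -42*(-5/2) = 105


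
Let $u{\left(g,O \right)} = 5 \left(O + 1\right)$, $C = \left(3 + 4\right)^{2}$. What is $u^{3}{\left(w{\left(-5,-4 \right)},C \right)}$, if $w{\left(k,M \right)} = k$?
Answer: $15625000$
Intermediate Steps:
$C = 49$ ($C = 7^{2} = 49$)
$u{\left(g,O \right)} = 5 + 5 O$ ($u{\left(g,O \right)} = 5 \left(1 + O\right) = 5 + 5 O$)
$u^{3}{\left(w{\left(-5,-4 \right)},C \right)} = \left(5 + 5 \cdot 49\right)^{3} = \left(5 + 245\right)^{3} = 250^{3} = 15625000$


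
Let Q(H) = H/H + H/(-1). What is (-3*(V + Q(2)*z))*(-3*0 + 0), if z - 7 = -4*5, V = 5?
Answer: 0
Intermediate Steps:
z = -13 (z = 7 - 4*5 = 7 - 20 = -13)
Q(H) = 1 - H (Q(H) = 1 + H*(-1) = 1 - H)
(-3*(V + Q(2)*z))*(-3*0 + 0) = (-3*(5 + (1 - 1*2)*(-13)))*(-3*0 + 0) = (-3*(5 + (1 - 2)*(-13)))*(0 + 0) = -3*(5 - 1*(-13))*0 = -3*(5 + 13)*0 = -3*18*0 = -54*0 = 0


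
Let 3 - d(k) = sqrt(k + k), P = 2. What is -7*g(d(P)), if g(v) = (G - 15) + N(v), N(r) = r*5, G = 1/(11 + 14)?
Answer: 1743/25 ≈ 69.720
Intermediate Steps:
G = 1/25 ≈ 0.040000
N(r) = 5*r
d(k) = 3 - sqrt(2)*sqrt(k) (d(k) = 3 - sqrt(k + k) = 3 - sqrt(2*k) = 3 - sqrt(2)*sqrt(k))
g(v) = -374/25 + 5*v (g(v) = (1/25 - 15) + 5*v = -374/25 + 5*v)
-7*g(d(P)) = -7*(-374/25 + 5*(3 - sqrt(2)*sqrt(2))) = -7*(-374/25 + 5*(3 - 2)) = -7*(-374/25 + 5*1) = -7*(-374/25 + 5) = -7*(-249/25) = 1743/25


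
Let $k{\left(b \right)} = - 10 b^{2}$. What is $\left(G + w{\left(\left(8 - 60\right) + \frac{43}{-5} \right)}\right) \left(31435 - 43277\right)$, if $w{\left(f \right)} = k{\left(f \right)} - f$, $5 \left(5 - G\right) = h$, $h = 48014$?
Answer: $\frac{2739101968}{5} \approx 5.4782 \cdot 10^{8}$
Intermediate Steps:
$G = - \frac{47989}{5}$ ($G = 5 - \frac{48014}{5} = - \frac{47989}{5} \approx -9597.8$)
$w{\left(f \right)} = - f - 10 f^{2}$ ($w{\left(f \right)} = - 10 f^{2} - f = - f - 10 f^{2}$)
$\left(G + w{\left(\left(8 - 60\right) + \frac{43}{-5} \right)}\right) \left(31435 - 43277\right) = \left(- \frac{47989}{5} + \left(\left(8 - 60\right) + \frac{43}{-5}\right) \left(-1 - 10 \left(\left(8 - 60\right) + \frac{43}{-5}\right)\right)\right) \left(31435 - 43277\right) = \left(- \frac{47989}{5} + \left(-52 + 43 \left(- \frac{1}{5}\right)\right) \left(-1 - 10 \left(-52 + 43 \left(- \frac{1}{5}\right)\right)\right)\right) \left(-11842\right) = \left(- \frac{47989}{5} + \left(-52 - \frac{43}{5}\right) \left(-1 - 10 \left(-52 - \frac{43}{5}\right)\right)\right) \left(-11842\right) = \left(- \frac{47989}{5} - \frac{303 \left(-1 - -606\right)}{5}\right) \left(-11842\right) = \left(- \frac{47989}{5} - \frac{303 \left(-1 + 606\right)}{5}\right) \left(-11842\right) = \left(- \frac{47989}{5} - 36663\right) \left(-11842\right) = \left(- \frac{231304}{5}\right) \left(-11842\right) = \frac{2739101968}{5}$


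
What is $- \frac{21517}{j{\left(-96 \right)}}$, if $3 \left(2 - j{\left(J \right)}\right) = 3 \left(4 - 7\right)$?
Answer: $- \frac{21517}{5} \approx -4303.4$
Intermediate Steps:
$j{\left(J \right)} = 5$ ($j{\left(J \right)} = 2 - \frac{3 \left(4 - 7\right)}{3} = 2 - \frac{3 \left(-3\right)}{3} = 2 - -3 = 2 + 3 = 5$)
$- \frac{21517}{j{\left(-96 \right)}} = - \frac{21517}{5}$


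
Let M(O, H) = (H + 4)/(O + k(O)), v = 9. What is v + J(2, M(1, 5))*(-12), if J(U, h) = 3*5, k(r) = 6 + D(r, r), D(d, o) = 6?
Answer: -171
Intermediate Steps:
k(r) = 12 (k(r) = 6 + 6 = 12)
M(O, H) = (4 + H)/(12 + O) (M(O, H) = (H + 4)/(O + 12) = (4 + H)/(12 + O))
J(U, h) = 15
v + J(2, M(1, 5))*(-12) = 9 + 15*(-12) = 9 - 180 = -171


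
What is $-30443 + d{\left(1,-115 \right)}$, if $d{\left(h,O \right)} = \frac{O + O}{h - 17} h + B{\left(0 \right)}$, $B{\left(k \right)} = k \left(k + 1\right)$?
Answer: $- \frac{243429}{8} \approx -30429.0$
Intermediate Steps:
$B{\left(k \right)} = k \left(1 + k\right)$
$d{\left(h,O \right)} = \frac{2 O h}{-17 + h}$ ($d{\left(h,O \right)} = \frac{O + O}{h - 17} h + 0 \left(1 + 0\right) = \frac{2 O}{-17 + h} h + 0 \cdot 1 = \frac{2 O}{-17 + h} h + 0 = \frac{2 O h}{-17 + h} + 0 = \frac{2 O h}{-17 + h}$)
$-30443 + d{\left(1,-115 \right)} = -30443 + 2 \left(-115\right) 1 \frac{1}{-17 + 1} = -30443 + 2 \left(-115\right) 1 \frac{1}{-16} = -30443 + 2 \left(-115\right) 1 \left(- \frac{1}{16}\right) = -30443 + \frac{115}{8} = - \frac{243429}{8}$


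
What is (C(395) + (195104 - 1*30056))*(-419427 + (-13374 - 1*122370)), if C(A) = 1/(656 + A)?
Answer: -96302986786779/1051 ≈ -9.1630e+10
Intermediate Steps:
(C(395) + (195104 - 1*30056))*(-419427 + (-13374 - 1*122370)) = (1/(656 + 395) + (195104 - 1*30056))*(-419427 + (-13374 - 1*122370)) = (1/1051 + (195104 - 30056))*(-419427 + (-13374 - 122370)) = (1/1051 + 165048)*(-419427 - 135744) = (173465449/1051)*(-555171) = -96302986786779/1051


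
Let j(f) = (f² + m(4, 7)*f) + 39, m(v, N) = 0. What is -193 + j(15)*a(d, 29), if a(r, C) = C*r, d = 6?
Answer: 45743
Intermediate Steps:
j(f) = 39 + f² (j(f) = (f² + 0*f) + 39 = (f² + 0) + 39 = f² + 39 = 39 + f²)
-193 + j(15)*a(d, 29) = -193 + (39 + 15²)*(29*6) = -193 + (39 + 225)*174 = -193 + 264*174 = -193 + 45936 = 45743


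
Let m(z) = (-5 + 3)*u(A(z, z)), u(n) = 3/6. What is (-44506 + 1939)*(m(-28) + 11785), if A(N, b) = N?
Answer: -501609528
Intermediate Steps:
u(n) = 1/2 (u(n) = 3*(1/6) = 1/2)
m(z) = -1 (m(z) = (-5 + 3)*(1/2) = -2*1/2 = -1)
(-44506 + 1939)*(m(-28) + 11785) = (-44506 + 1939)*(-1 + 11785) = -42567*11784 = -501609528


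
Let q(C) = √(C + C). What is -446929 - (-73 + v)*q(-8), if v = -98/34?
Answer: -446929 + 5160*I/17 ≈ -4.4693e+5 + 303.53*I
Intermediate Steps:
v = -49/17 (v = -98*1/34 = -49/17 ≈ -2.8824)
q(C) = √2*√C (q(C) = √(2*C) = √2*√C)
-446929 - (-73 + v)*q(-8) = -446929 - (-73 - 49/17)*√2*√(-8) = -446929 - (-1290)*√2*(2*I*√2)/17 = -446929 - (-1290)*4*I/17 = -446929 - (-5160)*I/17 = -446929 + 5160*I/17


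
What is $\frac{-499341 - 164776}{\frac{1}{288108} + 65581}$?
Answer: $- \frac{191337420636}{18894410749} \approx -10.127$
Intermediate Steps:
$\frac{-499341 - 164776}{\frac{1}{288108} + 65581} = - \frac{664117}{\frac{1}{288108} + 65581} = - \frac{664117}{\frac{18894410749}{288108}} = \left(-664117\right) \frac{288108}{18894410749} = - \frac{191337420636}{18894410749}$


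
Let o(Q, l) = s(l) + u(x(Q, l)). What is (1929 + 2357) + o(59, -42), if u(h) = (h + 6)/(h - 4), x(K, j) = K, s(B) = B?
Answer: 46697/11 ≈ 4245.2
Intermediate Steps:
u(h) = (6 + h)/(-4 + h)
o(Q, l) = l + (6 + Q)/(-4 + Q)
(1929 + 2357) + o(59, -42) = (1929 + 2357) + (6 + 59 - 42*(-4 + 59))/(-4 + 59) = 4286 + (6 + 59 - 42*55)/55 = 4286 + (6 + 59 - 2310)/55 = 4286 + (1/55)*(-2245) = 4286 - 449/11 = 46697/11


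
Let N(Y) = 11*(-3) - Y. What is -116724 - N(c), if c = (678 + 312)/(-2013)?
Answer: -7118181/61 ≈ -1.1669e+5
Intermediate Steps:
c = -30/61 (c = 990*(-1/2013) = -30/61 ≈ -0.49180)
N(Y) = -33 - Y
-116724 - N(c) = -116724 - (-33 - 1*(-30/61)) = -116724 - (-33 + 30/61) = -116724 - 1*(-1983/61) = -116724 + 1983/61 = -7118181/61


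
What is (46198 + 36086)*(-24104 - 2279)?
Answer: -2170898772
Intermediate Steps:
(46198 + 36086)*(-24104 - 2279) = 82284*(-26383) = -2170898772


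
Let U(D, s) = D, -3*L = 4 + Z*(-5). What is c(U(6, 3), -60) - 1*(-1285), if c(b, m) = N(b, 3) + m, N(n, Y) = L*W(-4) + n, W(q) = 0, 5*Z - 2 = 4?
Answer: 1231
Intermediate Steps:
Z = 6/5 (Z = ⅖ + (⅕)*4 = ⅖ + ⅘ = 6/5 ≈ 1.2000)
L = ⅔ (L = -(4 + (6/5)*(-5))/3 = -(4 - 6)/3 = -⅓*(-2) = ⅔ ≈ 0.66667)
N(n, Y) = n (N(n, Y) = (⅔)*0 + n = 0 + n = n)
c(b, m) = b + m
c(U(6, 3), -60) - 1*(-1285) = (6 - 60) - 1*(-1285) = -54 + 1285 = 1231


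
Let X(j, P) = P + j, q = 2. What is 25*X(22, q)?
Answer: 600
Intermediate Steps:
25*X(22, q) = 25*(2 + 22) = 25*24 = 600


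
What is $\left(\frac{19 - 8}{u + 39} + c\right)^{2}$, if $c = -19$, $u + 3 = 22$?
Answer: $\frac{1190281}{3364} \approx 353.83$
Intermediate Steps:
$u = 19$ ($u = -3 + 22 = 19$)
$\left(\frac{19 - 8}{u + 39} + c\right)^{2} = \left(\frac{19 - 8}{19 + 39} - 19\right)^{2} = \left(\frac{11}{58} - 19\right)^{2} = \left(- \frac{1091}{58}\right)^{2} = \frac{1190281}{3364}$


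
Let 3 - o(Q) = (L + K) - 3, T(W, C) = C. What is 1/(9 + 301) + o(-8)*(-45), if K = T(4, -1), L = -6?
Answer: -181349/310 ≈ -585.00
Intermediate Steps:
K = -1
o(Q) = 13 (o(Q) = 3 - ((-6 - 1) - 3) = 3 - (-7 - 3) = 3 - 1*(-10) = 3 + 10 = 13)
1/(9 + 301) + o(-8)*(-45) = 1/(9 + 301) + 13*(-45) = 1/310 - 585 = -181349/310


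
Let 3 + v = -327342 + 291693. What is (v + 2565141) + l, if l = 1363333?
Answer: 3892822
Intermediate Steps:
v = -35652 (v = -3 + (-327342 + 291693) = -3 - 35649 = -35652)
(v + 2565141) + l = (-35652 + 2565141) + 1363333 = 2529489 + 1363333 = 3892822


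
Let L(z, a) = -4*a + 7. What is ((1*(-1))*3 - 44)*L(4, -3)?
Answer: -893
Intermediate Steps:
L(z, a) = 7 - 4*a
((1*(-1))*3 - 44)*L(4, -3) = ((1*(-1))*3 - 44)*(7 - 4*(-3)) = (-1*3 - 44)*(7 + 12) = (-3 - 44)*19 = -47*19 = -893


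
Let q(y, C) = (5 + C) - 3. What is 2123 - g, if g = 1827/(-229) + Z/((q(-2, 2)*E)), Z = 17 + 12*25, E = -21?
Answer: 41064089/19236 ≈ 2134.8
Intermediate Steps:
q(y, C) = 2 + C
Z = 317 (Z = 17 + 300 = 317)
g = -226061/19236 (g = 1827/(-229) + 317/(((2 + 2)*(-21))) = 1827*(-1/229) + 317/((4*(-21))) = -1827/229 + 317/(-84) = -1827/229 + 317*(-1/84) = -1827/229 - 317/84 = -226061/19236 ≈ -11.752)
2123 - g = 2123 - 1*(-226061/19236) = 2123 + 226061/19236 = 41064089/19236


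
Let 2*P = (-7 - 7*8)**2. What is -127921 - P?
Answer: -259811/2 ≈ -1.2991e+5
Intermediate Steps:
P = 3969/2 (P = (-7 - 7*8)**2/2 = (-7 - 56)**2/2 = (1/2)*(-63)**2 = (1/2)*3969 = 3969/2 ≈ 1984.5)
-127921 - P = -127921 - 1*3969/2 = -127921 - 3969/2 = -259811/2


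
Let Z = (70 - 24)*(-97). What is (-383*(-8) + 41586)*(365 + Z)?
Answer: -182931050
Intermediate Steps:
Z = -4462 (Z = 46*(-97) = -4462)
(-383*(-8) + 41586)*(365 + Z) = (-383*(-8) + 41586)*(365 - 4462) = (3064 + 41586)*(-4097) = 44650*(-4097) = -182931050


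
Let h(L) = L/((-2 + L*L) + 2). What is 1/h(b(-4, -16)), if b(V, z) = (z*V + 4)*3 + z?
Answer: 188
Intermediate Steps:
b(V, z) = 12 + z + 3*V*z (b(V, z) = (V*z + 4)*3 + z = (4 + V*z)*3 + z = (12 + 3*V*z) + z = 12 + z + 3*V*z)
h(L) = 1/L (h(L) = L/((-2 + L²) + 2) = L/(L²) = L/L² = 1/L)
1/h(b(-4, -16)) = 1/(1/(12 - 16 + 3*(-4)*(-16))) = 1/(1/(12 - 16 + 192)) = 1/(1/188) = 188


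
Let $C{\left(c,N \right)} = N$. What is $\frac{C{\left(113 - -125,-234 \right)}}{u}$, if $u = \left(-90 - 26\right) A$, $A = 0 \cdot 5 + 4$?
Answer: $\frac{117}{232} \approx 0.50431$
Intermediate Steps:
$A = 4$ ($A = 0 + 4 = 4$)
$u = -464$ ($u = \left(-90 - 26\right) 4 = \left(-116\right) 4 = -464$)
$\frac{C{\left(113 - -125,-234 \right)}}{u} = - \frac{234}{-464} = \left(-234\right) \left(- \frac{1}{464}\right) = \frac{117}{232}$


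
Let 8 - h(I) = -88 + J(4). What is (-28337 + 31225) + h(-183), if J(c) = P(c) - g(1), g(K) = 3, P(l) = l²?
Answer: 2971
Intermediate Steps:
J(c) = -3 + c² (J(c) = c² - 1*3 = c² - 3 = -3 + c²)
h(I) = 83 (h(I) = 8 - (-88 + (-3 + 4²)) = 8 - (-88 + (-3 + 16)) = 8 - (-88 + 13) = 8 - 1*(-75) = 8 + 75 = 83)
(-28337 + 31225) + h(-183) = (-28337 + 31225) + 83 = 2888 + 83 = 2971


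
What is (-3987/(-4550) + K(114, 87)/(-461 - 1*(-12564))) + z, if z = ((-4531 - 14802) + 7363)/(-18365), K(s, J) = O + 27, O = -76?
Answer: 483916519/317530850 ≈ 1.5240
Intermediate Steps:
K(s, J) = -49 (K(s, J) = -76 + 27 = -49)
z = 2394/3673 (z = (-19333 + 7363)*(-1/18365) = -11970*(-1/18365) = 2394/3673 ≈ 0.65178)
(-3987/(-4550) + K(114, 87)/(-461 - 1*(-12564))) + z = (-3987/(-4550) - 49/(-461 - 1*(-12564))) + 2394/3673 = (-3987*(-1/4550) - 49/(-461 + 12564)) + 2394/3673 = (3987/4550 - 49/12103) + 2394/3673 = (3987/4550 - 49*1/12103) + 2394/3673 = (3987/4550 - 1/247) + 2394/3673 = 75403/86450 + 2394/3673 = 483916519/317530850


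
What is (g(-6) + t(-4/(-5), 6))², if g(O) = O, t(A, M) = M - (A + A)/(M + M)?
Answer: 4/225 ≈ 0.017778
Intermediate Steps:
t(A, M) = M - A/M (t(A, M) = M - 2*A/(2*M) = M - 2*A*1/(2*M) = M - A/M)
(g(-6) + t(-4/(-5), 6))² = (-6 + (6 - 1*(-4/(-5))/6))² = (-6 + (6 - 1*(-4*(-⅕))*⅙))² = (-6 + (6 - 1*⅘*⅙))² = (-6 + (6 - 2/15))² = (-6 + 88/15)² = (-2/15)² = 4/225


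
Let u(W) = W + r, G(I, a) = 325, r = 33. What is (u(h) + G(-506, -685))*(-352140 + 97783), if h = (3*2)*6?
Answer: -100216658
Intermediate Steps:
h = 36 (h = 6*6 = 36)
u(W) = 33 + W (u(W) = W + 33 = 33 + W)
(u(h) + G(-506, -685))*(-352140 + 97783) = ((33 + 36) + 325)*(-352140 + 97783) = (69 + 325)*(-254357) = 394*(-254357) = -100216658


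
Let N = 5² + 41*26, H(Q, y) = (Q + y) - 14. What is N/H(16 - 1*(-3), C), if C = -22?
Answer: -1091/17 ≈ -64.177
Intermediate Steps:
H(Q, y) = -14 + Q + y
N = 1091 (N = 25 + 1066 = 1091)
N/H(16 - 1*(-3), C) = 1091/(-14 + (16 - 1*(-3)) - 22) = 1091/(-14 + (16 + 3) - 22) = 1091/(-14 + 19 - 22) = 1091/(-17) = 1091*(-1/17) = -1091/17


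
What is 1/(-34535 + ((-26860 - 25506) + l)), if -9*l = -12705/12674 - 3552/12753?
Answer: -484894566/42137753664995 ≈ -1.1507e-5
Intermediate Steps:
l = 69014971/484894566 (l = -(-12705/12674 - 3552/12753)/9 = -(-12705*1/12674 - 3552*1/12753)/9 = -(-12705/12674 - 1184/4251)/9 = -⅑*(-69014971/53877174) = 69014971/484894566 ≈ 0.14233)
1/(-34535 + ((-26860 - 25506) + l)) = 1/(-34535 + ((-26860 - 25506) + 69014971/484894566)) = 1/(-34535 + (-52366 + 69014971/484894566)) = 1/(-34535 - 25391919828185/484894566) = 1/(-42137753664995/484894566) = -484894566/42137753664995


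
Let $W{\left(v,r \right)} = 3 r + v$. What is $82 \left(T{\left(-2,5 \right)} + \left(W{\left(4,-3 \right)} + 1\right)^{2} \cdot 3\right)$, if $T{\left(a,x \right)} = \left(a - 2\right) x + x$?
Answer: $2706$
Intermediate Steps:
$W{\left(v,r \right)} = v + 3 r$
$T{\left(a,x \right)} = x + x \left(-2 + a\right)$ ($T{\left(a,x \right)} = \left(a - 2\right) x + x = \left(-2 + a\right) x + x = x \left(-2 + a\right) + x = x + x \left(-2 + a\right)$)
$82 \left(T{\left(-2,5 \right)} + \left(W{\left(4,-3 \right)} + 1\right)^{2} \cdot 3\right) = 82 \left(5 \left(-1 - 2\right) + \left(\left(4 + 3 \left(-3\right)\right) + 1\right)^{2} \cdot 3\right) = 82 \left(5 \left(-3\right) + \left(\left(4 - 9\right) + 1\right)^{2} \cdot 3\right) = 82 \left(-15 + \left(-5 + 1\right)^{2} \cdot 3\right) = 82 \left(-15 + \left(-4\right)^{2} \cdot 3\right) = 82 \left(-15 + 16 \cdot 3\right) = 82 \left(-15 + 48\right) = 82 \cdot 33 = 2706$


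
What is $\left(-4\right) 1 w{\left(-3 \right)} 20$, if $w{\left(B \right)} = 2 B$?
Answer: $480$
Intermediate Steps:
$\left(-4\right) 1 w{\left(-3 \right)} 20 = \left(-4\right) 1 \cdot 2 \left(-3\right) 20 = - 4 \left(\left(-6\right) 20\right) = \left(-4\right) \left(-120\right) = 480$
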